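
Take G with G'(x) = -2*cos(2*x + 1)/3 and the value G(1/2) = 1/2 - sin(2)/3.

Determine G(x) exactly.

G(x) = 1/2 - sin(2*x + 1)/3

For G(x) to be correct, d/dx[G] must agree with the stated G'(x) identically.
A general antiderivative is -sin(2*x + 1)/3 + C.
The condition gives C = 1/2 - sin(2)/3 - (-sin(2)/3) = 1/2.
So G(x) = 1/2 - sin(2*x + 1)/3.
Check: d/dx[1/2 - sin(2*x + 1)/3] = -2*cos(2*x + 1)/3 = G'(x).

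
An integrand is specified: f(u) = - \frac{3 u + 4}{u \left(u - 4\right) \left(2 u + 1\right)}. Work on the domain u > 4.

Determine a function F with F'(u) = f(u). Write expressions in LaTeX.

The denominator factors as u \left(u - 4\right) \left(2 u + 1\right); partial fractions split f into directly integrable pieces: - \frac{10}{9 \left(2 u + 1\right)} - \frac{4}{9 \left(u - 4\right)} + \frac{1}{u}.
Check: d/du[\frac{9 \log{\left(u \right)} - 4 \log{\left(u - 4 \right)} - 5 \log{\left(u + \frac{1}{2} \right)}}{9}] = \frac{- 3 u - 4}{2 u^{3} - 7 u^{2} - 4 u}, which equals f(u).

An antiderivative is F(u) = \frac{9 \log{\left(u \right)} - 4 \log{\left(u - 4 \right)} - 5 \log{\left(u + \frac{1}{2} \right)}}{9}.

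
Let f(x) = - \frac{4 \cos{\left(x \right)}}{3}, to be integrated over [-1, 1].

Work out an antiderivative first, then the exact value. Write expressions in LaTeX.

Antiderivative: F(x) = - \frac{4 \sin{\left(x \right)}}{3}; value = - \frac{8 \sin{\left(1 \right)}}{3}

An antiderivative F(x) passes only if d/dx[F] lands on f(x) exactly.
F(x) = - \frac{4 \sin{\left(x \right)}}{3} is an antiderivative of f.
Check: d/dx[- \frac{4 \sin{\left(x \right)}}{3}] = - \frac{4 \cos{\left(x \right)}}{3} = f(x).
F(1) = - \frac{4 \sin{\left(1 \right)}}{3}; F(-1) = \frac{4 \sin{\left(1 \right)}}{3}.
Integral = F(1) - F(-1) = - \frac{8 \sin{\left(1 \right)}}{3}.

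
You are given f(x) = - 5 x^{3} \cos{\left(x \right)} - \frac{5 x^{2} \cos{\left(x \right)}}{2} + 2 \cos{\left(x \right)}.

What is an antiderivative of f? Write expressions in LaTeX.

The integrand splits into summands that can be handled one at a time.
Check: d/dx[- \frac{10 x^{3} \sin{\left(x \right)} + 5 x^{2} \sin{\left(x \right)} + 30 x^{2} \cos{\left(x \right)} - 60 x \sin{\left(x \right)} + 10 x \cos{\left(x \right)} - 14 \sin{\left(x \right)} - 60 \cos{\left(x \right)}}{2}] = - 5 x^{3} \cos{\left(x \right)} - \frac{5 x^{2} \cos{\left(x \right)}}{2} + 2 \cos{\left(x \right)} = f(x).

An antiderivative is F(x) = - \frac{10 x^{3} \sin{\left(x \right)} + 5 x^{2} \sin{\left(x \right)} + 30 x^{2} \cos{\left(x \right)} - 60 x \sin{\left(x \right)} + 10 x \cos{\left(x \right)} - 14 \sin{\left(x \right)} - 60 \cos{\left(x \right)}}{2}.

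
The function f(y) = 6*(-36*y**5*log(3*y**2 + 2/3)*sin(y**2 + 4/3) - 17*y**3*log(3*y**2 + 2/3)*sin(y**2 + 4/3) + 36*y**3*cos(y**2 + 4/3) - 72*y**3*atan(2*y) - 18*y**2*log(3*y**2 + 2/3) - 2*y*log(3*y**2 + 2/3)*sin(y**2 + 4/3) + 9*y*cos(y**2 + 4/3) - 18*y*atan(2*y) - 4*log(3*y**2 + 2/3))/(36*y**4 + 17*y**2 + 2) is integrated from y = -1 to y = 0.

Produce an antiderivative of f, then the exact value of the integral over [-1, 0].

Recognize the product-rule pattern: f = u'v + uv' with u = 3*cos(y**2 + 4/3) - 6*atan(2*y), v = log(3*y**2 + 2/3), so integration by parts undoes it.
F(y) = -3*(-cos(y**2 + 4/3) + 2*atan(2*y))*log(3*y**2 + 2/3) is an antiderivative of f.
Check: d/dy[-3*(-cos(y**2 + 4/3) + 2*atan(2*y))*log(3*y**2 + 2/3)] = (-216*y**5*log(3*y**2 + 2/3)*sin(y**2 + 4/3) - 102*y**3*log(3*y**2 + 2/3)*sin(y**2 + 4/3) + 216*y**3*cos(y**2 + 4/3) - 432*y**3*atan(2*y) - 108*y**2*log(3*y**2 + 2/3) - 12*y*log(3*y**2 + 2/3)*sin(y**2 + 4/3) + 54*y*cos(y**2 + 4/3) - 108*y*atan(2*y) - 24*log(3*y**2 + 2/3))/(36*y**4 + 17*y**2 + 2), which equals f(y).
F(0) = 3*log(2/3)*cos(4/3); F(-1) = 3*log(11/3)*cos(7/3) + 6*log(11/3)*atan(2).
Integral = F(0) - F(-1) = -6*log(11/3)*atan(2) + 3*log(2/3)*cos(4/3) - 3*log(11/3)*cos(7/3).

Antiderivative: F(y) = -3*(-cos(y**2 + 4/3) + 2*atan(2*y))*log(3*y**2 + 2/3); value = -6*log(11/3)*atan(2) + 3*log(2/3)*cos(4/3) - 3*log(11/3)*cos(7/3)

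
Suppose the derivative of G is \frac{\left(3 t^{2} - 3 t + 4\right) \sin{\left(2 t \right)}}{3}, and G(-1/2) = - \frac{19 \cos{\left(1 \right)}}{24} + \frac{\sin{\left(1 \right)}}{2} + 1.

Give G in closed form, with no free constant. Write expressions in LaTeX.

G(t) = - \frac{t^{2} \cos{\left(2 t \right)}}{2} + \frac{t \sin{\left(2 t \right)}}{2} + \frac{t \cos{\left(2 t \right)}}{2} - \frac{\sin{\left(2 t \right)}}{4} - \frac{5 \cos{\left(2 t \right)}}{12} + 1

Check a candidate G(t) by differentiating: d/dt[G] must match the given G'(t).
A general antiderivative is - \frac{t^{2} \cos{\left(2 t \right)}}{2} + \frac{t \sin{\left(2 t \right)}}{2} + \frac{t \cos{\left(2 t \right)}}{2} - \frac{\sin{\left(2 t \right)}}{4} - \frac{5 \cos{\left(2 t \right)}}{12} + C.
The condition gives C = - \frac{19 \cos{\left(1 \right)}}{24} + \frac{\sin{\left(1 \right)}}{2} + 1 - (- \frac{19 \cos{\left(1 \right)}}{24} + \frac{\sin{\left(1 \right)}}{2}) = 1.
So G(t) = - \frac{t^{2} \cos{\left(2 t \right)}}{2} + \frac{t \sin{\left(2 t \right)}}{2} + \frac{t \cos{\left(2 t \right)}}{2} - \frac{\sin{\left(2 t \right)}}{4} - \frac{5 \cos{\left(2 t \right)}}{12} + 1.
Check: d/dt[- \frac{t^{2} \cos{\left(2 t \right)}}{2} + \frac{t \sin{\left(2 t \right)}}{2} + \frac{t \cos{\left(2 t \right)}}{2} - \frac{\sin{\left(2 t \right)}}{4} - \frac{5 \cos{\left(2 t \right)}}{12} + 1] = t^{2} \sin{\left(2 t \right)} - t \sin{\left(2 t \right)} + \frac{4 \sin{\left(2 t \right)}}{3}, which equals G'(t).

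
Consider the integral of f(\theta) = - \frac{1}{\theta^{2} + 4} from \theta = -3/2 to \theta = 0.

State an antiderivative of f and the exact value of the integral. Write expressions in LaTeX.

Antiderivative: F(\theta) = - \frac{\operatorname{atan}{\left(\frac{\theta}{2} \right)}}{2}; value = - \frac{\operatorname{atan}{\left(\frac{3}{4} \right)}}{2}

Recover f(\theta) by differentiating a candidate F(\theta); any mismatch rules it out.
F(\theta) = - \frac{\operatorname{atan}{\left(\frac{\theta}{2} \right)}}{2} is an antiderivative of f.
Check: d/d\theta[- \frac{\operatorname{atan}{\left(\frac{\theta}{2} \right)}}{2}] = - \frac{1}{\theta^{2} + 4} = f(\theta).
F(0) = 0; F(-3/2) = \frac{\operatorname{atan}{\left(\frac{3}{4} \right)}}{2}.
Integral = F(0) - F(-3/2) = - \frac{\operatorname{atan}{\left(\frac{3}{4} \right)}}{2}.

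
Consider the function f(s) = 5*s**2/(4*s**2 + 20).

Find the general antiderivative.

Check any antiderivative F(s) by computing F'(s) and comparing it with f(s).
Check: d/ds[5*s/4 - 5*sqrt(5)*atan(sqrt(5)*s/5)/4] = 5*s**2/(4*s**2 + 20) = f(s).

F(s) = 5*s/4 - 5*sqrt(5)*atan(sqrt(5)*s/5)/4 + C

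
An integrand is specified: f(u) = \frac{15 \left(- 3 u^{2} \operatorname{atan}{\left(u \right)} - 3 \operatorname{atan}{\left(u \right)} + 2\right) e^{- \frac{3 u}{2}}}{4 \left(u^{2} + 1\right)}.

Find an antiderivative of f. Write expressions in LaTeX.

An antiderivative is F(u) = \frac{15 e^{- \frac{3 u}{2}} \operatorname{atan}{\left(u \right)}}{2}.

f has the shape v'r + vr' for v = \frac{15 \operatorname{atan}{\left(u \right)}}{2} and r = e^{- \frac{3 u}{2}} — it is the derivative of the product v*r.
Check: d/du[\frac{15 e^{- \frac{3 u}{2}} \operatorname{atan}{\left(u \right)}}{2}] = \frac{- 45 u^{2} \operatorname{atan}{\left(u \right)} - 45 \operatorname{atan}{\left(u \right)} + 30}{4 u^{2} e^{\frac{3 u}{2}} + 4 e^{\frac{3 u}{2}}}, which equals f(u).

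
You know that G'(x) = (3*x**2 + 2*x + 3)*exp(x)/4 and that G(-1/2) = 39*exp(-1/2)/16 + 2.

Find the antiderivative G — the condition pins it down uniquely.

G(x) = 3*x**2*exp(x)/4 - x*exp(x) + 7*exp(x)/4 + 2

Recognize the product-rule pattern: G'(x) = u'v + uv' with u = 3*x**2/4 - x + 7/4, v = exp(x), so integration by parts undoes it.
A general antiderivative is (3*x**2 - 4*x + 7)*exp(x)/4 + C.
The condition gives C = 39*exp(-1/2)/16 + 2 - (39*exp(-1/2)/16) = 2.
So G(x) = 3*x**2*exp(x)/4 - x*exp(x) + 7*exp(x)/4 + 2.
Check: d/dx[3*x**2*exp(x)/4 - x*exp(x) + 7*exp(x)/4 + 2] = 3*x**2*exp(x)/4 + x*exp(x)/2 + 3*exp(x)/4, which equals G'(x).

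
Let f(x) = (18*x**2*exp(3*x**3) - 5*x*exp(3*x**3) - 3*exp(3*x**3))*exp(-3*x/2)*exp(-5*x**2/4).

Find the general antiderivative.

f matches the chain-rule pattern g'(h)*h' with inner function h(x) = 3*x**3 - 5*x**2/4 - 3*x/2; substituting u = h(x) collapses the integral.
Check: d/dx[2*exp(3*x**3 - 5*x**2/4 - 3*x/2)] = 18*x**2*exp(-3*x/2)*exp(-5*x**2/4)*exp(3*x**3) - 5*x*exp(-3*x/2)*exp(-5*x**2/4)*exp(3*x**3) - 3*exp(-3*x/2)*exp(-5*x**2/4)*exp(3*x**3), which equals f(x).

F(x) = 2*exp(3*x**3 - 5*x**2/4 - 3*x/2) + C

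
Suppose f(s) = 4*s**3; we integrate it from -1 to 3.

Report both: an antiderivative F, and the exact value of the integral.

Antiderivative: F(s) = s**4; value = 80

For F(s) to be correct the identity F'(s) - f(s) = 0 must hold.
F(s) = s**4 is an antiderivative of f.
Check: d/ds[s**4] = 4*s**3 = f(s).
F(3) = 81; F(-1) = 1.
Integral = F(3) - F(-1) = 80.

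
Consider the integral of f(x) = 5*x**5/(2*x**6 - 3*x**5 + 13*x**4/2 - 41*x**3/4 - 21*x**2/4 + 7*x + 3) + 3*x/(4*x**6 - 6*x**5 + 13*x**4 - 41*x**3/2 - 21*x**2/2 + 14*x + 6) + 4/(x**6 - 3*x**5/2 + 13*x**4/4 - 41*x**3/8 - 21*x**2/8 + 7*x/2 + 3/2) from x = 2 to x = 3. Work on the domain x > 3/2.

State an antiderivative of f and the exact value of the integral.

Factor the denominator ((x - 1)*(2*x - 3)*(2*x + 1)**2*(x**2 + 4)) and decompose: f = 2*(4877*x + 7668)/(7225*(x**2 + 4)) + 42457/(41616*(2*x + 1)) + 227/(204*(2*x + 1)**2) + 1543/(400*(2*x - 3)) - 58/(45*(x - 1)); each piece integrates to a log, atan, or power term.
F(x) = (4013343*(2*x + 1)*log(x - 3/2) - 2681920*(2*x + 1)*log(x - 1) + 1061425*(2*x + 1)*log(x + 1/2) + 1404576*(2*x + 1)*log(x**2 + 4) + 2208384*(2*x + 1)*atan(x/2) - 1157700)/(2080800*(2*x + 1)) is an antiderivative of f.
Check: d/dx[(4013343*(2*x + 1)*log(x - 3/2) - 2681920*(2*x + 1)*log(x - 1) + 1061425*(2*x + 1)*log(x + 1/2) + 1404576*(2*x + 1)*log(x**2 + 4) + 2208384*(2*x + 1)*atan(x/2) - 1157700)/(2080800*(2*x + 1))] = (20*x**5 + 6*x + 32)/(8*x**6 - 12*x**5 + 26*x**4 - 41*x**3 - 21*x**2 + 28*x + 12), which equals f(x).
F(3) = -58*log(2)/45 - 227/2856 + 42457*log(7/2)/83232 + 1543*log(3/2)/800 + 7668*atan(3/2)/7225 + 4877*log(13)/7225; F(2) = -1543*log(2)/800 - 227/2040 + 42457*log(5/2)/83232 + 1917*pi/7225 + 4877*log(8)/7225.
Integral = F(3) - F(2) = -4877*log(8)/7225 - 1917*pi/7225 - 42457*log(5/2)/83232 + 227/7140 + 4607*log(2)/7200 + 42457*log(7/2)/83232 + 1543*log(3/2)/800 + 7668*atan(3/2)/7225 + 4877*log(13)/7225.

Antiderivative: F(x) = (4013343*(2*x + 1)*log(x - 3/2) - 2681920*(2*x + 1)*log(x - 1) + 1061425*(2*x + 1)*log(x + 1/2) + 1404576*(2*x + 1)*log(x**2 + 4) + 2208384*(2*x + 1)*atan(x/2) - 1157700)/(2080800*(2*x + 1)); value = -4877*log(8)/7225 - 1917*pi/7225 - 42457*log(5/2)/83232 + 227/7140 + 4607*log(2)/7200 + 42457*log(7/2)/83232 + 1543*log(3/2)/800 + 7668*atan(3/2)/7225 + 4877*log(13)/7225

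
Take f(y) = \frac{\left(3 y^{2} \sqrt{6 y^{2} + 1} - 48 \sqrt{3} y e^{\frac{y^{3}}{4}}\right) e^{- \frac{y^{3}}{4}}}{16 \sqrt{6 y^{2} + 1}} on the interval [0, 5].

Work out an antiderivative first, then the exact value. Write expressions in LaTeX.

A first test for any F(y): its y-derivative must equal f(y) identically.
F(y) = \frac{\sqrt{3} \left(- 6 \sqrt{6 y^{2} + 1} e^{\frac{y^{3}}{4}} - \sqrt{3}\right) e^{- \frac{y^{3}}{4}}}{12} is an antiderivative of f.
Check: d/dy[\frac{\sqrt{3} \left(- 6 \sqrt{6 y^{2} + 1} e^{\frac{y^{3}}{4}} - \sqrt{3}\right) e^{- \frac{y^{3}}{4}}}{12}] = \frac{\left(3 y^{2} \sqrt{6 y^{2} + 1} - 48 \sqrt{3} y e^{\frac{y^{3}}{4}}\right) e^{- \frac{y^{3}}{4}}}{16 \sqrt{6 y^{2} + 1}} = f(y).
F(5) = - \frac{\sqrt{453}}{2} - \frac{1}{4 e^{\frac{125}{4}}}; F(0) = - \frac{\sqrt{3}}{2} - \frac{1}{4}.
Integral = F(5) - F(0) = - \frac{\sqrt{453}}{2} - \frac{1}{4 e^{\frac{125}{4}}} + \frac{1}{4} + \frac{\sqrt{3}}{2}.

Antiderivative: F(y) = \frac{\sqrt{3} \left(- 6 \sqrt{6 y^{2} + 1} e^{\frac{y^{3}}{4}} - \sqrt{3}\right) e^{- \frac{y^{3}}{4}}}{12}; value = - \frac{\sqrt{453}}{2} - \frac{1}{4 e^{\frac{125}{4}}} + \frac{1}{4} + \frac{\sqrt{3}}{2}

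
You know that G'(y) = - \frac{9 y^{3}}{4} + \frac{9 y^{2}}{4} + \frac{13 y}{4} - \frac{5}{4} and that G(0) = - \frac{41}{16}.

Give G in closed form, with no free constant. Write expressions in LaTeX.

G(y) = - \frac{9 y^{4} - 12 y^{3} - 26 y^{2} + 20 y + 41}{16}

The substitution u = \frac{3 y^{2}}{2} - y - \frac{5}{2} works: G'(y) is exactly (dG/du)*(du/dy) for that inner function.
A general antiderivative is - \frac{\left(\frac{3 y^{2}}{2} - y - \frac{5}{2}\right)^{2}}{4} + C.
The condition gives C = - \frac{41}{16} - (- \frac{25}{16}) = -1.
So G(y) = - \frac{9 y^{4} - 12 y^{3} - 26 y^{2} + 20 y + 41}{16}.
Check: d/dy[- \frac{9 y^{4} - 12 y^{3} - 26 y^{2} + 20 y + 41}{16}] = - \frac{9 y^{3}}{4} + \frac{9 y^{2}}{4} + \frac{13 y}{4} - \frac{5}{4} = G'(y).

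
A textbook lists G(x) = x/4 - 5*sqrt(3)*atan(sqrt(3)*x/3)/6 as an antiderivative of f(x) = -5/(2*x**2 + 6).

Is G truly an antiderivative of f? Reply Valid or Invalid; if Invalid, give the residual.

d/dx[G] = (x**2 - 7)/(4*x**2 + 12)
d/dx[G] - f(x) = 1/4 != 0.

Invalid: d/dx[G] - f = 1/4, which is not 0.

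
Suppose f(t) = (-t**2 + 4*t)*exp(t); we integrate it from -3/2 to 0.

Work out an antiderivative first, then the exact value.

Antiderivative: F(t) = -t**2*exp(t) + 6*t*exp(t) - 6*exp(t); value = -6 + 69*exp(-3/2)/4

Recognize the product-rule pattern: f = u'v + uv' with u = -t**2 + 6*t - 6, v = exp(t), so integration by parts undoes it.
F(t) = -t**2*exp(t) + 6*t*exp(t) - 6*exp(t) is an antiderivative of f.
Check: d/dt[-t**2*exp(t) + 6*t*exp(t) - 6*exp(t)] = -t**2*exp(t) + 4*t*exp(t), which equals f(t).
F(0) = -6; F(-3/2) = -69*exp(-3/2)/4.
Integral = F(0) - F(-3/2) = -6 + 69*exp(-3/2)/4.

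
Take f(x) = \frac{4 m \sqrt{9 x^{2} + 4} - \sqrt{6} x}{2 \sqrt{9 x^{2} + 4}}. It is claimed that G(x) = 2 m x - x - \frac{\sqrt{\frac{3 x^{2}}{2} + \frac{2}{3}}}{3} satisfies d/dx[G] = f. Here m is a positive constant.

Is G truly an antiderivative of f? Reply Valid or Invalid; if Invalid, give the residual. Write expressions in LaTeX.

Invalid: d/dx[G] - f = -1, which is not 0.

d/dx[G] = \frac{4 m \sqrt{9 x^{2} + 4} - \sqrt{6} x - 2 \sqrt{9 x^{2} + 4}}{2 \sqrt{9 x^{2} + 4}}
d/dx[G] - f(x) = -1 != 0.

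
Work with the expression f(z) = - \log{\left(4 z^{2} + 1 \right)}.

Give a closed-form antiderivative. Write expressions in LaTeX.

Check any antiderivative F(z) by computing F'(z) and comparing it with f(z).
Check: d/dz[- z \log{\left(4 z^{2} + 1 \right)} + 2 z - \operatorname{atan}{\left(2 z \right)}] = - \log{\left(4 z^{2} + 1 \right)} = f(z).

An antiderivative is F(z) = - z \log{\left(4 z^{2} + 1 \right)} + 2 z - \operatorname{atan}{\left(2 z \right)}.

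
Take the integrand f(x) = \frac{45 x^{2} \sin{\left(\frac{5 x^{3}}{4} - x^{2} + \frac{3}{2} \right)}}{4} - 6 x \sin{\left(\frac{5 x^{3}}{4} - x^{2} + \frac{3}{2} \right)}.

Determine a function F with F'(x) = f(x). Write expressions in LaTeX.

An antiderivative is F(x) = - 3 \cos{\left(\frac{5 x^{3}}{4} - x^{2} + \frac{3}{2} \right)}.

f matches the chain-rule pattern g'(h)*h' with inner function h(x) = \frac{5 x^{3}}{4} - x^{2} + \frac{3}{2}; substituting u = h(x) collapses the integral.
Check: d/dx[- 3 \cos{\left(\frac{5 x^{3}}{4} - x^{2} + \frac{3}{2} \right)}] = \frac{45 x^{2} \sin{\left(\frac{5 x^{3}}{4} - x^{2} + \frac{3}{2} \right)}}{4} - 6 x \sin{\left(\frac{5 x^{3}}{4} - x^{2} + \frac{3}{2} \right)} = f(x).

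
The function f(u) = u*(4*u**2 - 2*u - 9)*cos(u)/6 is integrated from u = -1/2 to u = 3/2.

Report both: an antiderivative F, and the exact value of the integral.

For F(u) to be correct the identity F'(u) - f(u) = 0 must hold.
F(u) = (4*u**3*sin(u) - 2*u**2*sin(u) + 12*u**2*cos(u) - 33*u*sin(u) - 4*u*cos(u) + 4*sin(u) - 33*cos(u))/6 is an antiderivative of f.
Check: d/du[(4*u**3*sin(u) - 2*u**2*sin(u) + 12*u**2*cos(u) - 33*u*sin(u) - 4*u*cos(u) + 4*sin(u) - 33*cos(u))/6] = 2*u**3*cos(u)/3 - u**2*cos(u)/3 - 3*u*cos(u)/2, which equals f(u).
F(3/2) = -73*sin(3/2)/12 - 2*cos(3/2); F(-1/2) = -14*cos(1/2)/3 - 13*sin(1/2)/4.
Integral = F(3/2) - F(-1/2) = -73*sin(3/2)/12 - 2*cos(3/2) + 13*sin(1/2)/4 + 14*cos(1/2)/3.

Antiderivative: F(u) = (4*u**3*sin(u) - 2*u**2*sin(u) + 12*u**2*cos(u) - 33*u*sin(u) - 4*u*cos(u) + 4*sin(u) - 33*cos(u))/6; value = -73*sin(3/2)/12 - 2*cos(3/2) + 13*sin(1/2)/4 + 14*cos(1/2)/3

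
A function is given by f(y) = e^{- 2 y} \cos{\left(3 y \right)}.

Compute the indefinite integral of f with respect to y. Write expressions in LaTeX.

Whatever form F(y) takes, F'(y) = f(y) is non-negotiable.
Check: d/dy[\frac{3 e^{- 2 y} \sin{\left(3 y \right)}}{13} - \frac{2 e^{- 2 y} \cos{\left(3 y \right)}}{13}] = e^{- 2 y} \cos{\left(3 y \right)} = f(y).

F(y) = \frac{3 e^{- 2 y} \sin{\left(3 y \right)}}{13} - \frac{2 e^{- 2 y} \cos{\left(3 y \right)}}{13} + C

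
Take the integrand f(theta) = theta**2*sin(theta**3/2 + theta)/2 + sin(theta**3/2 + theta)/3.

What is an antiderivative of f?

f matches the chain-rule pattern g'(h)*h' with inner function h(theta) = theta**3/2 + theta; substituting u = h(theta) collapses the integral.
Check: d/dtheta[-cos(theta**3/2 + theta)/3] = theta**2*sin(theta**3/2 + theta)/2 + sin(theta**3/2 + theta)/3 = f(theta).

An antiderivative is F(theta) = -cos(theta**3/2 + theta)/3.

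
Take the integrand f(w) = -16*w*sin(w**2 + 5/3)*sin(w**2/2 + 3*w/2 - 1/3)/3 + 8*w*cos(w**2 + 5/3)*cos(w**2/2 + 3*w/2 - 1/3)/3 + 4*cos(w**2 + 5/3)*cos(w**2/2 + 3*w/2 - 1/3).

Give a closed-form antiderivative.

An antiderivative is F(w) = 8*sin(w**2/2 + 3*w/2 - 1/3)*cos(w**2 + 5/3)/3.

f has the shape u'v + uv' for u = 8*cos(w**2 + 5/3)/3 and v = sin(w**2/2 + 3*w/2 - 1/3) — it is the derivative of the product u*v.
Check: d/dw[8*sin(w**2/2 + 3*w/2 - 1/3)*cos(w**2 + 5/3)/3] = -16*w*sin(w**2 + 5/3)*sin(w**2/2 + 3*w/2 - 1/3)/3 + 8*w*cos(w**2 + 5/3)*cos(w**2/2 + 3*w/2 - 1/3)/3 + 4*cos(w**2 + 5/3)*cos(w**2/2 + 3*w/2 - 1/3) = f(w).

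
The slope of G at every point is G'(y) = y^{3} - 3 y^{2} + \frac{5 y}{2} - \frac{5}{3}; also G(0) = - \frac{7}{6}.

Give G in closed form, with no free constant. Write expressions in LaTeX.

G(y) = \frac{3 y^{4} - 12 y^{3} + 15 y^{2} - 20 y - 14}{12}

The integrand splits into summands that can be handled one at a time.
A general antiderivative is \frac{y^{4}}{4} - y^{3} + \frac{5 y^{2}}{4} - \frac{5 y}{3} - \frac{5}{3} + C.
The condition gives C = - \frac{7}{6} - (- \frac{5}{3}) = \frac{1}{2}.
So G(y) = \frac{3 y^{4} - 12 y^{3} + 15 y^{2} - 20 y - 14}{12}.
Check: d/dy[\frac{3 y^{4} - 12 y^{3} + 15 y^{2} - 20 y - 14}{12}] = y^{3} - 3 y^{2} + \frac{5 y}{2} - \frac{5}{3} = G'(y).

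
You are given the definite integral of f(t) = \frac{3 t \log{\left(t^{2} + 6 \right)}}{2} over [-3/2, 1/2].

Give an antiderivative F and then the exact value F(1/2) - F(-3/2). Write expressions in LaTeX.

Check any antiderivative F(t) by computing F'(t) and comparing it with f(t).
F(t) = \frac{3 \left(t^{2} \log{\left(t^{2} + 6 \right)} - t^{2} + 6 \log{\left(t^{2} + 6 \right)}\right)}{4} is an antiderivative of f.
Check: d/dt[\frac{3 \left(t^{2} \log{\left(t^{2} + 6 \right)} - t^{2} + 6 \log{\left(t^{2} + 6 \right)}\right)}{4}] = \frac{3 t \log{\left(t^{2} + 6 \right)}}{2} = f(t).
F(1/2) = - \frac{3}{16} + \frac{75 \log{\left(\frac{25}{4} \right)}}{16}; F(-3/2) = - \frac{27}{16} + \frac{99 \log{\left(\frac{33}{4} \right)}}{16}.
Integral = F(1/2) - F(-3/2) = - \frac{99 \log{\left(\frac{33}{4} \right)}}{16} + \frac{3}{2} + \frac{75 \log{\left(\frac{25}{4} \right)}}{16}.

Antiderivative: F(t) = \frac{3 \left(t^{2} \log{\left(t^{2} + 6 \right)} - t^{2} + 6 \log{\left(t^{2} + 6 \right)}\right)}{4}; value = - \frac{99 \log{\left(\frac{33}{4} \right)}}{16} + \frac{3}{2} + \frac{75 \log{\left(\frac{25}{4} \right)}}{16}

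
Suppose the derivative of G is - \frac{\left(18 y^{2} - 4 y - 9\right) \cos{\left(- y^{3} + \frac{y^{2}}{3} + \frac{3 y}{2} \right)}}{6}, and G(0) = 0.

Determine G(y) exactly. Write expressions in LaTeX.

The substitution u = - y^{3} + \frac{y^{2}}{3} + \frac{3 y}{2} works: G'(y) is exactly (dG/du)*(du/dy) for that inner function.
A general antiderivative is \sin{\left(- y^{3} + \frac{y^{2}}{3} + \frac{3 y}{2} \right)} + C.
The condition gives C = 0 - (0) = 0.
So G(y) = \sin{\left(- y^{3} + \frac{y^{2}}{3} + \frac{3 y}{2} \right)}.
Check: d/dy[\sin{\left(- y^{3} + \frac{y^{2}}{3} + \frac{3 y}{2} \right)}] = - 3 y^{2} \cos{\left(- y^{3} + \frac{y^{2}}{3} + \frac{3 y}{2} \right)} + \frac{2 y \cos{\left(- y^{3} + \frac{y^{2}}{3} + \frac{3 y}{2} \right)}}{3} + \frac{3 \cos{\left(- y^{3} + \frac{y^{2}}{3} + \frac{3 y}{2} \right)}}{2}, which equals G'(y).

G(y) = \sin{\left(- y^{3} + \frac{y^{2}}{3} + \frac{3 y}{2} \right)}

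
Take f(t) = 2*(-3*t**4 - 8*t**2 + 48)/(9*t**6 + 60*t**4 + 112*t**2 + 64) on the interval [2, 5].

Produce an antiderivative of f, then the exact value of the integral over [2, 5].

Since d/dt undoes antidifferentiation here, F'(t) = f(t) is required of F(t).
F(t) = 5*t/(3*t**2 + 4) + atan(t/2)/2 is an antiderivative of f.
Check: d/dt[5*t/(3*t**2 + 4) + atan(t/2)/2] = (-6*t**4 - 16*t**2 + 96)/(9*t**6 + 60*t**4 + 112*t**2 + 64), which equals f(t).
F(5) = 25/79 + atan(5/2)/2; F(2) = pi/8 + 5/8.
Integral = F(5) - F(2) = -pi/8 - 195/632 + atan(5/2)/2.

Antiderivative: F(t) = 5*t/(3*t**2 + 4) + atan(t/2)/2; value = -pi/8 - 195/632 + atan(5/2)/2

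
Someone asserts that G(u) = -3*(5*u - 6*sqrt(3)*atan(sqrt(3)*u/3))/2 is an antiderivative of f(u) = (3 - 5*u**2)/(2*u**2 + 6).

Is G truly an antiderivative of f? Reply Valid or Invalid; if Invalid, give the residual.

d/du[G] = (9 - 15*u**2)/(2*u**2 + 6)
d/du[G] - f(u) = (3 - 5*u**2)/(u**2 + 3) != 0.

Invalid: d/du[G] - f = (3 - 5*u**2)/(u**2 + 3), which is not 0.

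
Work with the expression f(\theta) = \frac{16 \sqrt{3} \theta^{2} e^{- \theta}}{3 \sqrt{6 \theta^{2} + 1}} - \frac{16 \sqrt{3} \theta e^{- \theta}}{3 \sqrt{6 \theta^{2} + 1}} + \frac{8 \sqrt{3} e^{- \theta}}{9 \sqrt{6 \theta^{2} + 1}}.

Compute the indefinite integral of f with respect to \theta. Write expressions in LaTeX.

F(\theta) = - \frac{8 \sqrt{3} \sqrt{6 \theta^{2} + 1} e^{- \theta}}{9} + C

f has the shape u'v + uv' for u = - \frac{8 \sqrt{2 \theta^{2} + \frac{1}{3}}}{3} and v = e^{- \theta} — it is the derivative of the product u*v.
Check: d/d\theta[- \frac{8 \sqrt{3} \sqrt{6 \theta^{2} + 1} e^{- \theta}}{9}] = \frac{\left(48 \sqrt{3} \theta^{2} - 48 \sqrt{3} \theta + 8 \sqrt{3}\right) e^{- \theta}}{9 \sqrt{6 \theta^{2} + 1}}, which equals f(\theta).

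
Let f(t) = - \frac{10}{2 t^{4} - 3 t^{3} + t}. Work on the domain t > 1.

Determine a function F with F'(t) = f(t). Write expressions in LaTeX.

An antiderivative is F(t) = - 10 \log{\left(t \right)} + \frac{50 \log{\left(t - 1 \right)}}{9} + \frac{40 \log{\left(t + \frac{1}{2} \right)}}{9} + \frac{10}{3 t - 3}.

The denominator factors as t \left(t - 1\right)^{2} \left(2 t + 1\right); partial fractions split f into directly integrable pieces: \frac{80}{9 \left(2 t + 1\right)} + \frac{50}{9 \left(t - 1\right)} - \frac{10}{3 \left(t - 1\right)^{2}} - \frac{10}{t}.
Check: d/dt[- 10 \log{\left(t \right)} + \frac{50 \log{\left(t - 1 \right)}}{9} + \frac{40 \log{\left(t + \frac{1}{2} \right)}}{9} + \frac{10}{3 t - 3}] = - \frac{10}{2 t^{4} - 3 t^{3} + t} = f(t).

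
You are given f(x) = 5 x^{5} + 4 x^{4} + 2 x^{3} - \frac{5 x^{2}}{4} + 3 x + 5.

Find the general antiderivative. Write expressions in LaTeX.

The integrand splits into summands that can be handled one at a time.
Check: d/dx[\frac{5 x^{6}}{6} + \frac{4 x^{5}}{5} + \frac{x^{4}}{2} - \frac{5 x^{3}}{12} + \frac{3 x^{2}}{2} + 5 x] = 5 x^{5} + 4 x^{4} + 2 x^{3} - \frac{5 x^{2}}{4} + 3 x + 5 = f(x).

F(x) = \frac{5 x^{6}}{6} + \frac{4 x^{5}}{5} + \frac{x^{4}}{2} - \frac{5 x^{3}}{12} + \frac{3 x^{2}}{2} + 5 x + C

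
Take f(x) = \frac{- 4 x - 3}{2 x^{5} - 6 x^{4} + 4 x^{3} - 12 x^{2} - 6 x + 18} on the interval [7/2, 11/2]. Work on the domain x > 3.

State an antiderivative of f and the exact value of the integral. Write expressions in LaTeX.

Antiderivative: F(x) = \frac{- 15 \log{\left(x - 3 \right)} + 42 \log{\left(x - 1 \right)} + 3 \log{\left(x + 1 \right)} - 15 \log{\left(x^{2} + 3 \right)} + 2 \sqrt{3} \operatorname{atan}{\left(\frac{\sqrt{3} x}{3} \right)}}{192}; value = - \frac{5 \log{\left(\frac{133}{4} \right)}}{64} - \frac{19 \log{\left(\frac{5}{2} \right)}}{64} - \frac{5 \log{\left(2 \right)}}{64} - \frac{\sqrt{3} \operatorname{atan}{\left(\frac{7 \sqrt{3}}{6} \right)}}{96} + \frac{\sqrt{3} \operatorname{atan}{\left(\frac{11 \sqrt{3}}{6} \right)}}{96} + \frac{\log{\left(\frac{13}{2} \right)}}{64} + \frac{5 \log{\left(\frac{61}{4} \right)}}{64} + \frac{13 \log{\left(\frac{9}{2} \right)}}{64}

The denominator factors as 2 \left(x - 3\right) \left(x - 1\right) \left(x + 1\right) \left(x^{2} + 3\right); partial fractions split f into directly integrable pieces: - \frac{5 x - 1}{32 \left(x^{2} + 3\right)} + \frac{1}{64 \left(x + 1\right)} + \frac{7}{32 \left(x - 1\right)} - \frac{5}{64 \left(x - 3\right)}.
F(x) = \frac{- 15 \log{\left(x - 3 \right)} + 42 \log{\left(x - 1 \right)} + 3 \log{\left(x + 1 \right)} - 15 \log{\left(x^{2} + 3 \right)} + 2 \sqrt{3} \operatorname{atan}{\left(\frac{\sqrt{3} x}{3} \right)}}{192} is an antiderivative of f.
Check: d/dx[\frac{- 15 \log{\left(x - 3 \right)} + 42 \log{\left(x - 1 \right)} + 3 \log{\left(x + 1 \right)} - 15 \log{\left(x^{2} + 3 \right)} + 2 \sqrt{3} \operatorname{atan}{\left(\frac{\sqrt{3} x}{3} \right)}}{192}] = \frac{- 4 x - 3}{2 x^{5} - 6 x^{4} + 4 x^{3} - 12 x^{2} - 6 x + 18} = f(x).
F(11/2) = - \frac{5 \log{\left(\frac{133}{4} \right)}}{64} - \frac{5 \log{\left(\frac{5}{2} \right)}}{64} + \frac{\sqrt{3} \operatorname{atan}{\left(\frac{11 \sqrt{3}}{6} \right)}}{96} + \frac{\log{\left(\frac{13}{2} \right)}}{64} + \frac{7 \log{\left(\frac{9}{2} \right)}}{32}; F(7/2) = - \frac{5 \log{\left(\frac{61}{4} \right)}}{64} + \frac{\sqrt{3} \operatorname{atan}{\left(\frac{7 \sqrt{3}}{6} \right)}}{96} + \frac{\log{\left(\frac{9}{2} \right)}}{64} + \frac{5 \log{\left(2 \right)}}{64} + \frac{7 \log{\left(\frac{5}{2} \right)}}{32}.
Integral = F(11/2) - F(7/2) = - \frac{5 \log{\left(\frac{133}{4} \right)}}{64} - \frac{19 \log{\left(\frac{5}{2} \right)}}{64} - \frac{5 \log{\left(2 \right)}}{64} - \frac{\sqrt{3} \operatorname{atan}{\left(\frac{7 \sqrt{3}}{6} \right)}}{96} + \frac{\sqrt{3} \operatorname{atan}{\left(\frac{11 \sqrt{3}}{6} \right)}}{96} + \frac{\log{\left(\frac{13}{2} \right)}}{64} + \frac{5 \log{\left(\frac{61}{4} \right)}}{64} + \frac{13 \log{\left(\frac{9}{2} \right)}}{64}.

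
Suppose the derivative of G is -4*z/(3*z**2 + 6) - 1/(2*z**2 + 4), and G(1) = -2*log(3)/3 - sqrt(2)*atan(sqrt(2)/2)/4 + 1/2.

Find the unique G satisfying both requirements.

G(z) = (-8*log(z**2 + 2) - 3*sqrt(2)*atan(sqrt(2)*z/2) + 6)/12

Integrate term by term and add the pieces.
A general antiderivative is -2*log(z**2 + 2)/3 - sqrt(2)*atan(sqrt(2)*z/2)/4 + C.
The condition gives C = -2*log(3)/3 - sqrt(2)*atan(sqrt(2)/2)/4 + 1/2 - (-2*log(3)/3 - sqrt(2)*atan(sqrt(2)/2)/4) = 1/2.
So G(z) = (-8*log(z**2 + 2) - 3*sqrt(2)*atan(sqrt(2)*z/2) + 6)/12.
Check: d/dz[(-8*log(z**2 + 2) - 3*sqrt(2)*atan(sqrt(2)*z/2) + 6)/12] = (-8*z - 3)/(6*z**2 + 12), which equals G'(z).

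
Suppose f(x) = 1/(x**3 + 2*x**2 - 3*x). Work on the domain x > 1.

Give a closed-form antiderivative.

Factor the denominator (x*(x - 1)*(x + 3)) and decompose: f = 1/(12*(x + 3)) + 1/(4*(x - 1)) - 1/(3*x); each piece integrates to a log, atan, or power term.
Check: d/dx[-log(x)/3 + log(x - 1)/4 + log(x + 3)/12] = 1/(x**3 + 2*x**2 - 3*x) = f(x).

An antiderivative is F(x) = -log(x)/3 + log(x - 1)/4 + log(x + 3)/12.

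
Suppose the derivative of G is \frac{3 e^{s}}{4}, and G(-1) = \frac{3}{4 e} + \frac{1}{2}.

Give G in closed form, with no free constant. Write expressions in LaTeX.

G(s) = \frac{3 e^{s} + 2}{4}

Since d/ds undoes antidifferentiation here, G(s) must give back the stated G'(s).
A general antiderivative is \frac{3 e^{s}}{4} + C.
The condition gives C = \frac{3}{4 e} + \frac{1}{2} - (\frac{3}{4 e}) = \frac{1}{2}.
So G(s) = \frac{3 e^{s} + 2}{4}.
Check: d/ds[\frac{3 e^{s} + 2}{4}] = \frac{3 e^{s}}{4} = G'(s).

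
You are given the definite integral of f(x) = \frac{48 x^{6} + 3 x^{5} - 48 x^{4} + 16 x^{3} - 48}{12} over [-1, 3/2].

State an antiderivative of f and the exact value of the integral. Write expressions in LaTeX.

A candidate is checked by its d/dx: the result must match f(x).
F(x) = \frac{4 x^{7}}{7} + \frac{x^{6}}{24} - \frac{4 x^{5}}{5} + \frac{x^{4}}{3} - 4 x is an antiderivative of f.
Check: d/dx[\frac{4 x^{7}}{7} + \frac{x^{6}}{24} - \frac{4 x^{5}}{5} + \frac{x^{4}}{3} - 4 x] = 4 x^{6} + \frac{x^{5}}{4} - 4 x^{4} + \frac{4 x^{3}}{3} - 4, which equals f(x).
F(3/2) = - \frac{2679}{17920}; F(-1) = \frac{1289}{280}.
Integral = F(3/2) - F(-1) = - \frac{17035}{3584}.

Antiderivative: F(x) = \frac{4 x^{7}}{7} + \frac{x^{6}}{24} - \frac{4 x^{5}}{5} + \frac{x^{4}}{3} - 4 x; value = - \frac{17035}{3584}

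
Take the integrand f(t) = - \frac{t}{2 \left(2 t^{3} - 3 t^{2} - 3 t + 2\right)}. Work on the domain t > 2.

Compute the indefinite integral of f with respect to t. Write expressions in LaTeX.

Factor the denominator (2 \left(t - 2\right) \left(t + 1\right) \left(2 t - 1\right)) and decompose: f = \frac{1}{9 \left(2 t - 1\right)} + \frac{1}{18 \left(t + 1\right)} - \frac{1}{9 \left(t - 2\right)}; each piece integrates to a log, atan, or power term.
Check: d/dt[- \frac{\log{\left(t - 2 \right)}}{9} + \frac{\log{\left(2 t^{2} + t - 1 \right)}}{18}] = - \frac{t}{4 t^{3} - 6 t^{2} - 6 t + 4}, which equals f(t).

F(t) = - \frac{\log{\left(t - 2 \right)}}{9} + \frac{\log{\left(2 t^{2} + t - 1 \right)}}{18} + C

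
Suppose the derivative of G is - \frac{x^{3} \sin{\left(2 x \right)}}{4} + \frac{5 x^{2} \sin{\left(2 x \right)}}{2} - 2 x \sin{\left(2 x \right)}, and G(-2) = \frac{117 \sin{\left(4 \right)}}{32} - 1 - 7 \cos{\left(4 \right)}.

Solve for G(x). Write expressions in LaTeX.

G(x) = \frac{x^{3} \cos{\left(2 x \right)}}{8} - \frac{3 x^{2} \sin{\left(2 x \right)}}{16} - \frac{5 x^{2} \cos{\left(2 x \right)}}{4} + \frac{5 x \sin{\left(2 x \right)}}{4} + \frac{13 x \cos{\left(2 x \right)}}{16} - \frac{13 \sin{\left(2 x \right)}}{32} + \frac{5 \cos{\left(2 x \right)}}{8} - 1

The integrand splits into summands that can be handled one at a time.
A general antiderivative is \frac{x^{3} \cos{\left(2 x \right)}}{8} - \frac{3 x^{2} \sin{\left(2 x \right)}}{16} - \frac{5 x^{2} \cos{\left(2 x \right)}}{4} + \frac{5 x \sin{\left(2 x \right)}}{4} + \frac{13 x \cos{\left(2 x \right)}}{16} - \frac{13 \sin{\left(2 x \right)}}{32} + \frac{5 \cos{\left(2 x \right)}}{8} + C.
The condition gives C = \frac{117 \sin{\left(4 \right)}}{32} - 1 - 7 \cos{\left(4 \right)} - (\frac{117 \sin{\left(4 \right)}}{32} - 7 \cos{\left(4 \right)}) = -1.
So G(x) = \frac{x^{3} \cos{\left(2 x \right)}}{8} - \frac{3 x^{2} \sin{\left(2 x \right)}}{16} - \frac{5 x^{2} \cos{\left(2 x \right)}}{4} + \frac{5 x \sin{\left(2 x \right)}}{4} + \frac{13 x \cos{\left(2 x \right)}}{16} - \frac{13 \sin{\left(2 x \right)}}{32} + \frac{5 \cos{\left(2 x \right)}}{8} - 1.
Check: d/dx[\frac{x^{3} \cos{\left(2 x \right)}}{8} - \frac{3 x^{2} \sin{\left(2 x \right)}}{16} - \frac{5 x^{2} \cos{\left(2 x \right)}}{4} + \frac{5 x \sin{\left(2 x \right)}}{4} + \frac{13 x \cos{\left(2 x \right)}}{16} - \frac{13 \sin{\left(2 x \right)}}{32} + \frac{5 \cos{\left(2 x \right)}}{8} - 1] = - \frac{x^{3} \sin{\left(2 x \right)}}{4} + \frac{5 x^{2} \sin{\left(2 x \right)}}{2} - 2 x \sin{\left(2 x \right)} = G'(x).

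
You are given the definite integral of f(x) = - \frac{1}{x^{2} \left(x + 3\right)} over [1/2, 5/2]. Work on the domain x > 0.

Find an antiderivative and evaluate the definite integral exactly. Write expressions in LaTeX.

Antiderivative: F(x) = \frac{x \log{\left(x \right)} - x \log{\left(x + 3 \right)} + 3}{9 x}; value = - \frac{8}{15} - \frac{\log{\left(\frac{11}{2} \right)}}{9} + \frac{\log{\left(2 \right)}}{9} + \frac{\log{\left(\frac{5}{2} \right)}}{9} + \frac{\log{\left(\frac{7}{2} \right)}}{9}

Factor the denominator (x^{2} \left(x + 3\right)) and decompose: f = - \frac{1}{9 \left(x + 3\right)} + \frac{1}{9 x} - \frac{1}{3 x^{2}}; each piece integrates to a log, atan, or power term.
F(x) = \frac{x \log{\left(x \right)} - x \log{\left(x + 3 \right)} + 3}{9 x} is an antiderivative of f.
Check: d/dx[\frac{x \log{\left(x \right)} - x \log{\left(x + 3 \right)} + 3}{9 x}] = - \frac{1}{x^{3} + 3 x^{2}}, which equals f(x).
F(5/2) = - \frac{\log{\left(\frac{11}{2} \right)}}{9} + \frac{\log{\left(\frac{5}{2} \right)}}{9} + \frac{2}{15}; F(1/2) = - \frac{\log{\left(\frac{7}{2} \right)}}{9} - \frac{\log{\left(2 \right)}}{9} + \frac{2}{3}.
Integral = F(5/2) - F(1/2) = - \frac{8}{15} - \frac{\log{\left(\frac{11}{2} \right)}}{9} + \frac{\log{\left(2 \right)}}{9} + \frac{\log{\left(\frac{5}{2} \right)}}{9} + \frac{\log{\left(\frac{7}{2} \right)}}{9}.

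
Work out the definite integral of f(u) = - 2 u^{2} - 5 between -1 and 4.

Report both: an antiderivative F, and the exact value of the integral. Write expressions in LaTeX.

Antiderivative: F(u) = - \frac{2 u^{3}}{3} - 5 u; value = - \frac{205}{3}

Any candidate F(u) must reproduce f(u) exactly when differentiated.
F(u) = - \frac{2 u^{3}}{3} - 5 u is an antiderivative of f.
Check: d/du[- \frac{2 u^{3}}{3} - 5 u] = - 2 u^{2} - 5 = f(u).
F(4) = - \frac{188}{3}; F(-1) = \frac{17}{3}.
Integral = F(4) - F(-1) = - \frac{205}{3}.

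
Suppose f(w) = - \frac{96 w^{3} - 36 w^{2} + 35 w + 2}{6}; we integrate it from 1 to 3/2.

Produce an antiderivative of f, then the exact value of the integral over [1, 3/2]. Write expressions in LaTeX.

For F(w) to be correct the identity F'(w) - f(w) = 0 must hold.
F(w) = - 4 w^{4} + 2 w^{3} - \frac{35 w^{2}}{12} - \frac{w}{3} is an antiderivative of f.
Check: d/dw[- 4 w^{4} + 2 w^{3} - \frac{35 w^{2}}{12} - \frac{w}{3}] = - 16 w^{3} + 6 w^{2} - \frac{35 w}{6} - \frac{1}{3}, which equals f(w).
F(3/2) = - \frac{329}{16}; F(1) = - \frac{21}{4}.
Integral = F(3/2) - F(1) = - \frac{245}{16}.

Antiderivative: F(w) = - 4 w^{4} + 2 w^{3} - \frac{35 w^{2}}{12} - \frac{w}{3}; value = - \frac{245}{16}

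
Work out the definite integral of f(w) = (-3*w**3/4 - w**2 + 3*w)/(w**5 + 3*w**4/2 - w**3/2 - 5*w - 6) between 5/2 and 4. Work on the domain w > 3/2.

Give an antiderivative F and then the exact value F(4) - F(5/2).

Antiderivative: F(w) = -9*log(w - 3/2)/1190 + 13*log(w + 1)/30 - 4*log(w + 2)/21 - 2*log(w**2 + 2)/17 - 35*sqrt(2)*atan(sqrt(2)*w/2)/102; value = -35*sqrt(2)*atan(2*sqrt(2))/102 - 13*log(7/2)/30 - 4*log(6)/21 - 2*log(18)/17 - 9*log(5/2)/1190 + 2*log(33/4)/17 + 4*log(9/2)/21 + 35*sqrt(2)*atan(5*sqrt(2)/4)/102 + 13*log(5)/30

Factor the denominator (2*(w + 1)*(w + 2)*(2*w - 3)*(w**2 + 2)) and decompose: f = -(12*w + 35)/(51*(w**2 + 2)) - 9/(595*(2*w - 3)) - 4/(21*(w + 2)) + 13/(30*(w + 1)); each piece integrates to a log, atan, or power term.
F(w) = -9*log(w - 3/2)/1190 + 13*log(w + 1)/30 - 4*log(w + 2)/21 - 2*log(w**2 + 2)/17 - 35*sqrt(2)*atan(sqrt(2)*w/2)/102 is an antiderivative of f.
Check: d/dw[-9*log(w - 3/2)/1190 + 13*log(w + 1)/30 - 4*log(w + 2)/21 - 2*log(w**2 + 2)/17 - 35*sqrt(2)*atan(sqrt(2)*w/2)/102] = (-3*w**3 - 4*w**2 + 12*w)/(4*w**5 + 6*w**4 - 2*w**3 - 20*w - 24), which equals f(w).
F(4) = -35*sqrt(2)*atan(2*sqrt(2))/102 - 4*log(6)/21 - 2*log(18)/17 - 9*log(5/2)/1190 + 13*log(5)/30; F(5/2) = -35*sqrt(2)*atan(5*sqrt(2)/4)/102 - 4*log(9/2)/21 - 2*log(33/4)/17 + 13*log(7/2)/30.
Integral = F(4) - F(5/2) = -35*sqrt(2)*atan(2*sqrt(2))/102 - 13*log(7/2)/30 - 4*log(6)/21 - 2*log(18)/17 - 9*log(5/2)/1190 + 2*log(33/4)/17 + 4*log(9/2)/21 + 35*sqrt(2)*atan(5*sqrt(2)/4)/102 + 13*log(5)/30.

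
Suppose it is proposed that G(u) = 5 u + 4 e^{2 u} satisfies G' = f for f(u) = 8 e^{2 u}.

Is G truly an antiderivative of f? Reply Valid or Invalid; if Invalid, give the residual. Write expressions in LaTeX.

Invalid: d/du[G] - f = 5, which is not 0.

d/du[G] = 8 e^{2 u} + 5
d/du[G] - f(u) = 5 != 0.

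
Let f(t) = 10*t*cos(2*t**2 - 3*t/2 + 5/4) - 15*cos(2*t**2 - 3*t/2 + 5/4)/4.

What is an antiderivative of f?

f matches the chain-rule pattern g'(h)*h' with inner function h(t) = 2*t**2 - 3*t/2 + 5/4; substituting u = h(t) collapses the integral.
Check: d/dt[5*sin(2*t**2 - 3*t/2 + 5/4)/2] = 10*t*cos(2*t**2 - 3*t/2 + 5/4) - 15*cos(2*t**2 - 3*t/2 + 5/4)/4 = f(t).

An antiderivative is F(t) = 5*sin(2*t**2 - 3*t/2 + 5/4)/2.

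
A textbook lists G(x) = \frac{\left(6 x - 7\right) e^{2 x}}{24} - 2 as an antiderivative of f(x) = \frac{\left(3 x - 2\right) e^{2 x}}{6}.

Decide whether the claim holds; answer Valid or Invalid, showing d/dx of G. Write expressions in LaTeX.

d/dx[G] = \frac{x e^{2 x}}{2} - \frac{e^{2 x}}{3}
This equals f(x) exactly, so the claim holds.

Valid. The derivative of G reproduces f.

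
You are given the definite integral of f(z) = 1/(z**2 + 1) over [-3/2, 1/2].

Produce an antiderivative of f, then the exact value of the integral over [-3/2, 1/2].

Antiderivative: F(z) = atan(z); value = atan(1/2) + atan(3/2)

Whatever form F(z) takes, F'(z) = f(z) is non-negotiable.
F(z) = atan(z) is an antiderivative of f.
Check: d/dz[atan(z)] = 1/(z**2 + 1) = f(z).
F(1/2) = atan(1/2); F(-3/2) = -atan(3/2).
Integral = F(1/2) - F(-3/2) = atan(1/2) + atan(3/2).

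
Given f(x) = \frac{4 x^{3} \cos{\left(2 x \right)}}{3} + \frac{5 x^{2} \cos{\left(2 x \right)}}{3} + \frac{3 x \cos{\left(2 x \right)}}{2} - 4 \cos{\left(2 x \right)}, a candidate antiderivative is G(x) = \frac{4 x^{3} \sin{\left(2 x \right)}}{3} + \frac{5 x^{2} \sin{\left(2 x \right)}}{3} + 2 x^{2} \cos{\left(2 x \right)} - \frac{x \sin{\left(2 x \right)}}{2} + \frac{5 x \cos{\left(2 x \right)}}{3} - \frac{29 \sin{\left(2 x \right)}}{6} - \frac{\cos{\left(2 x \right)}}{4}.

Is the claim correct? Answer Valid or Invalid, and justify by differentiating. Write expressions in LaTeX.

Invalid: d/dx[G] - f = \frac{4 x^{3} \cos{\left(2 x \right)}}{3} + \frac{5 x^{2} \cos{\left(2 x \right)}}{3} + \frac{3 x \cos{\left(2 x \right)}}{2} - 4 \cos{\left(2 x \right)}, which is not 0.

d/dx[G] = \frac{8 x^{3} \cos{\left(2 x \right)}}{3} + \frac{10 x^{2} \cos{\left(2 x \right)}}{3} + 3 x \cos{\left(2 x \right)} - 8 \cos{\left(2 x \right)}
d/dx[G] - f(x) = \frac{4 x^{3} \cos{\left(2 x \right)}}{3} + \frac{5 x^{2} \cos{\left(2 x \right)}}{3} + \frac{3 x \cos{\left(2 x \right)}}{2} - 4 \cos{\left(2 x \right)} != 0.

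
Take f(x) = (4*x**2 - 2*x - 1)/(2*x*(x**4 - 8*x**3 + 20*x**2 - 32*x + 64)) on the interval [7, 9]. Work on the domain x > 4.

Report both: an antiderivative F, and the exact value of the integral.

Antiderivative: F(x) = (-5*(x - 4)*log(x) - 23*(x - 4)*log(x - 4) + 14*(x - 4)*log(x**2 + 4) - 64*(x - 4)*atan(x/2) - 220)/(640*(x - 4)); value = -atan(9/2)/10 - 7*log(53)/320 - 23*log(5)/640 - log(9)/128 + log(7)/128 + 23*log(3)/640 + 11/240 + 7*log(85)/320 + atan(7/2)/10

The denominator factors as 2*x*(x - 4)**2*(x**2 + 4); partial fractions split f into directly integrable pieces: (7*x - 32)/(160*(x**2 + 4)) - 23/(640*(x - 4)) + 11/(32*(x - 4)**2) - 1/(128*x).
F(x) = (-5*(x - 4)*log(x) - 23*(x - 4)*log(x - 4) + 14*(x - 4)*log(x**2 + 4) - 64*(x - 4)*atan(x/2) - 220)/(640*(x - 4)) is an antiderivative of f.
Check: d/dx[(-5*(x - 4)*log(x) - 23*(x - 4)*log(x - 4) + 14*(x - 4)*log(x**2 + 4) - 64*(x - 4)*atan(x/2) - 220)/(640*(x - 4))] = (4*x**2 - 2*x - 1)/(2*x**5 - 16*x**4 + 40*x**3 - 64*x**2 + 128*x), which equals f(x).
F(9) = -atan(9/2)/10 - 11/160 - 23*log(5)/640 - log(9)/128 + 7*log(85)/320; F(7) = -atan(7/2)/10 - 11/96 - 23*log(3)/640 - log(7)/128 + 7*log(53)/320.
Integral = F(9) - F(7) = -atan(9/2)/10 - 7*log(53)/320 - 23*log(5)/640 - log(9)/128 + log(7)/128 + 23*log(3)/640 + 11/240 + 7*log(85)/320 + atan(7/2)/10.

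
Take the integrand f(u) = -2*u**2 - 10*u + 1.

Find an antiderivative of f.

Integrate term by term and add the pieces.
Check: d/du[-2*u**3/3 - 5*u**2 + u] = -2*u**2 - 10*u + 1 = f(u).

An antiderivative is F(u) = -2*u**3/3 - 5*u**2 + u.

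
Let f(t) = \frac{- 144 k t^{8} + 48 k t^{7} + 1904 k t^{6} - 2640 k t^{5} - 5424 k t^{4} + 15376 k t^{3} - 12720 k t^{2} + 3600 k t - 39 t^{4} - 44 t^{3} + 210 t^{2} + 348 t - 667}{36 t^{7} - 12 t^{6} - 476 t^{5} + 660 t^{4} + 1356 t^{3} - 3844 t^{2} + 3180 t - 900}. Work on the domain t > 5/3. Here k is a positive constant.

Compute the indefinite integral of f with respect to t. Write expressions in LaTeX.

F(t) = \frac{- 16 k t^{2} \left(t - 1\right)^{2} \left(t + 3\right) \left(3 t - 5\right) + 4 \left(t - 1\right)^{2} + 3 \left(t + 3\right) \left(3 t - 5\right)}{8 \left(t - 1\right)^{2} \left(t + 3\right) \left(3 t - 5\right)} + C

For F(t) to be correct the identity F'(t) - f(t) = 0 must hold.
Check: d/dt[\frac{- 16 k t^{2} \left(t - 1\right)^{2} \left(t + 3\right) \left(3 t - 5\right) + 4 \left(t - 1\right)^{2} + 3 \left(t + 3\right) \left(3 t - 5\right)}{8 \left(t - 1\right)^{2} \left(t + 3\right) \left(3 t - 5\right)}] = \frac{- 144 k t^{8} + 48 k t^{7} + 1904 k t^{6} - 2640 k t^{5} - 5424 k t^{4} + 15376 k t^{3} - 12720 k t^{2} + 3600 k t - 39 t^{4} - 44 t^{3} + 210 t^{2} + 348 t - 667}{36 t^{7} - 12 t^{6} - 476 t^{5} + 660 t^{4} + 1356 t^{3} - 3844 t^{2} + 3180 t - 900} = f(t).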